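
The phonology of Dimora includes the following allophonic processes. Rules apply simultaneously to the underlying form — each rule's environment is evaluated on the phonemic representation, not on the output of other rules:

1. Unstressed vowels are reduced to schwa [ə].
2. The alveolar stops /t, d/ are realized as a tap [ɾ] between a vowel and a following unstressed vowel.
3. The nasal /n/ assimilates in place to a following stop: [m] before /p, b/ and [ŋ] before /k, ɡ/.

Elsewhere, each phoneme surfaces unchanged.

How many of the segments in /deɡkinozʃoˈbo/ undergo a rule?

4

Segments that undergo a rule: /e/ → [ə] (rule 1); /i/ → [ə] (rule 1); /o/ → [ə] (rule 1); /o/ → [ə] (rule 1).
All other segments surface unchanged.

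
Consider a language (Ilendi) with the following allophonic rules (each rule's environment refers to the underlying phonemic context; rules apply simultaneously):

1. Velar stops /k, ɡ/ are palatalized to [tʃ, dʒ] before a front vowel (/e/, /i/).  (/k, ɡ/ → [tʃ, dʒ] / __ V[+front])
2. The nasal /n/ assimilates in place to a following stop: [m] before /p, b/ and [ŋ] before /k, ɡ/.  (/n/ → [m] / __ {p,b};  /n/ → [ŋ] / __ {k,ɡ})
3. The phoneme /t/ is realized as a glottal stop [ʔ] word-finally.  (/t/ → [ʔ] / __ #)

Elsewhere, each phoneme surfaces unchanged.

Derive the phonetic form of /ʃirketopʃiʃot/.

[ʃirtʃetopʃiʃoʔ]

/ʃ/ — not in any rule's target class → [ʃ].
/i/ (between /ʃ/ and /r/) is unaffected → [i].
/r/ — not in any rule's target class → [r].
/k/ (between /r/ and /e/): before a front vowel, so rule 1 applies → [tʃ].
/e/ (between /k/ and /t/): no rule targets it → [e].
/t/ (between /e/ and /o/): rule 3 targets it, but not word-finally → unchanged [t].
/o/ — not in any rule's target class → [o].
/p/ (between /o/ and /ʃ/) is unaffected → [p].
/ʃ/ stays [ʃ].
/i/ (between /ʃ/ and /ʃ/): no rule targets it → [i].
/ʃ/ (between /i/ and /o/) is unaffected → [ʃ].
/o/ (between /ʃ/ and /t/): no rule targets it → [o].
/t/ — word-final, word-finally — surfaces as [ʔ] (rule 3).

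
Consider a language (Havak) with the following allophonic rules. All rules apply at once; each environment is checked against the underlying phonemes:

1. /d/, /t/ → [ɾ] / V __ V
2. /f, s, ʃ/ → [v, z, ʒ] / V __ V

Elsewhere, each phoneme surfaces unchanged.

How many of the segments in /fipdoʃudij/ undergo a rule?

2

Segments that undergo a rule: /ʃ/ → [ʒ] (rule 2); /d/ → [ɾ] (rule 1).
All other segments surface unchanged.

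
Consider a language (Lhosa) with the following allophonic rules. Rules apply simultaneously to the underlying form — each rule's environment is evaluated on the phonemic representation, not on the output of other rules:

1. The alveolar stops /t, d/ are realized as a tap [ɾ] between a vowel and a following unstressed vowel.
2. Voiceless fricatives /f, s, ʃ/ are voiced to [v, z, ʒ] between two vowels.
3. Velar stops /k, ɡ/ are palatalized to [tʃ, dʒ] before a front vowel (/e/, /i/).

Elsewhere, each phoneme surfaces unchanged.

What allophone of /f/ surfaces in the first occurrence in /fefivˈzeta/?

/f/ (word-initial) fails the environment for rule 2, so it stays [f].

[f]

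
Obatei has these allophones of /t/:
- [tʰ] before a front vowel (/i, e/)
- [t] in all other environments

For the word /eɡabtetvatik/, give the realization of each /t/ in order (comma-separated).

[tʰ], [t], [tʰ]

Occurrence 1 (position 5): before a front vowel (/i, e/) → [tʰ].
Occurrence 2 (position 7): no conditioning environment matches → elsewhere allophone [t].
Occurrence 3 (position 10): before a front vowel (/i, e/) → [tʰ].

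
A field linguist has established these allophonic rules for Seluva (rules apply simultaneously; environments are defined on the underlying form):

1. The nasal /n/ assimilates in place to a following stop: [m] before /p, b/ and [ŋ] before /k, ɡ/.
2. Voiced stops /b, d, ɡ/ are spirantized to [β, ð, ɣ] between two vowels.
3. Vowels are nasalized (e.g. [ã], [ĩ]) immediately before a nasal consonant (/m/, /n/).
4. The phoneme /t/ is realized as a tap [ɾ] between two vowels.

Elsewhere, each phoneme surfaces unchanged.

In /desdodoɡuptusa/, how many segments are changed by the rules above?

2

Segments that undergo a rule: /d/ → [ð] (rule 2); /ɡ/ → [ɣ] (rule 2).
All other segments surface unchanged.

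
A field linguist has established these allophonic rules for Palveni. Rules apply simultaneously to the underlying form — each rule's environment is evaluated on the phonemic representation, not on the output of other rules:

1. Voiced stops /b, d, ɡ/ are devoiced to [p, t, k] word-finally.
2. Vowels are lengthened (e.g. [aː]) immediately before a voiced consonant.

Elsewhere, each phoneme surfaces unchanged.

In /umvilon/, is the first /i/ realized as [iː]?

Yes

/i/ (between /v/ and /l/) occurs before a voiced consonant → [iː] by rule 2.
The actual realization is [iː], which matches [iː].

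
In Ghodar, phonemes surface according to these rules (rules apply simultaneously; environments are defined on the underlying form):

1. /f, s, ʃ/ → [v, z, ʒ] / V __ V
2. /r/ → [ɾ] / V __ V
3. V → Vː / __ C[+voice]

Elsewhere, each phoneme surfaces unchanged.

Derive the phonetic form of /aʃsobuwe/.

/a/ — word-initial; rule 3 does not apply here → [a].
/ʃ/ (between /a/ and /s/) fails the environment for rule 1, so it stays [ʃ].
/s/ — between /ʃ/ and /o/; rule 1 does not apply here → [s].
/o/ (between /s/ and /b/) occurs before a voiced consonant → [oː] by rule 3.
/u/ (between /b/ and /w/): before a voiced consonant, so rule 3 applies → [uː].
/e/ (word-final) is in the target of rule 3 but the environment (before a voiced consonant) is not met → [e].

[aʃsoːbuːwe]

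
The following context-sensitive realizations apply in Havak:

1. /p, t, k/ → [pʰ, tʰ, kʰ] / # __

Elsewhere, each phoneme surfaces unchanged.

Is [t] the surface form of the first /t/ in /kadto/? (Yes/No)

/t/ (between /d/ and /o/): rule 1 targets it, but not word-initially → unchanged [t].
The actual realization is [t], which matches [t].

Yes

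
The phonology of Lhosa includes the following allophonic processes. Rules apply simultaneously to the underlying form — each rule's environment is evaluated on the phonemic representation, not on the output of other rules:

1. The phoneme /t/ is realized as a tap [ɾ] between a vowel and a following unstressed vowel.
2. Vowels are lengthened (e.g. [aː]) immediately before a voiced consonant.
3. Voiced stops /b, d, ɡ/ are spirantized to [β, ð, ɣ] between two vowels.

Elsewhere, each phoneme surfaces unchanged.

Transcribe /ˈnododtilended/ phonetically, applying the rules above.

/n/ (word-initial): no rule targets it → [n].
/o/ meets the environment for rule 2 (before a voiced consonant) → [oː].
/d/ meets the environment for rule 3 (between two vowels) → [ð].
/o/ meets the environment for rule 2 (before a voiced consonant) → [oː].
/d/ (between /o/ and /t/) is in the target of rule 3 but the environment (between two vowels) is not met → [d].
/t/ — between /d/ and /i/; rule 1 does not apply here → [t].
Rule 2 applies to /i/ (between /t/ and /l/: before a voiced consonant) → [iː].
/l/ (between /i/ and /e/) is unaffected → [l].
/e/ — between /l/ and /n/, before a voiced consonant — surfaces as [eː] (rule 2).
/n/ — not in any rule's target class → [n].
/d/ — between /n/ and /e/; rule 3 does not apply here → [d].
/e/ — between /d/ and /d/, before a voiced consonant — surfaces as [eː] (rule 2).
/d/ — word-final; rule 3 does not apply here → [d].

[ˈnoːðoːdtiːleːndeːd]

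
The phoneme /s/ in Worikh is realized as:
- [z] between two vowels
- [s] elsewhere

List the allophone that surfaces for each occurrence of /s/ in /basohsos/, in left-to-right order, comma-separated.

[z], [s], [s]

Occurrence 1 (position 3): between two vowels → [z].
Occurrence 2 (position 6): no conditioning environment matches → elsewhere allophone [s].
Occurrence 3 (position 8): no conditioning environment matches → elsewhere allophone [s].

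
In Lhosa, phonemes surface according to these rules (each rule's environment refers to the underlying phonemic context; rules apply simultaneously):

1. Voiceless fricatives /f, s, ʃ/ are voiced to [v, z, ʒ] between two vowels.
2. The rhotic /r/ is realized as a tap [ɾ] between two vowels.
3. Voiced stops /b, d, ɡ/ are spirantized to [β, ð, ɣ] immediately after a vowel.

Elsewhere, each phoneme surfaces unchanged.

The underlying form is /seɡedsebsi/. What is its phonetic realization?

/s/ (word-initial) is in the target of rule 1 but the environment (between two vowels) is not met → [s].
/ɡ/ — between /e/ and /e/, immediately after a vowel — surfaces as [ɣ] (rule 3).
Rule 3 applies to /d/ (between /e/ and /s/: immediately after a vowel) → [ð].
/s/ — between /d/ and /e/; rule 1 does not apply here → [s].
/b/ (between /e/ and /s/): immediately after a vowel, so rule 3 applies → [β].
/s/ (between /b/ and /i/) fails the environment for rule 1, so it stays [s].

[seɣeðseβsi]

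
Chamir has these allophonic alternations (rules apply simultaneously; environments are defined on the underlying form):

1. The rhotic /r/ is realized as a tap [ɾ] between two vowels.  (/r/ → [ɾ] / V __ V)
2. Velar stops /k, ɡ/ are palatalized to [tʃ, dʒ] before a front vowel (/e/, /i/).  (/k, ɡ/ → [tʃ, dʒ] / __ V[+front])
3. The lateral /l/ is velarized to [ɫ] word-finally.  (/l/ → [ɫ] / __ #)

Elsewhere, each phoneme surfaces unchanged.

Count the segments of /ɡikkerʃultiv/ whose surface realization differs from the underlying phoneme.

Segments that undergo a rule: /ɡ/ → [dʒ] (rule 2); /k/ → [tʃ] (rule 2).
All other segments surface unchanged.

2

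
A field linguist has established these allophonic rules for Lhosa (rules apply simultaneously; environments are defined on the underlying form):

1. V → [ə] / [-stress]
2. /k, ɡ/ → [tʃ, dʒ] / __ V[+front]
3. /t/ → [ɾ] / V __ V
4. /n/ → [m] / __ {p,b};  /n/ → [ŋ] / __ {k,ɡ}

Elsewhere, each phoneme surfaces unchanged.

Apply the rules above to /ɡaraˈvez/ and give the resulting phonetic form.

/ɡ/ (word-initial) is in the target of rule 2 but the environment (before a front vowel) is not met → [ɡ].
/a/ (between /ɡ/ and /r/): in an unstressed syllable, so rule 1 applies → [ə].
/r/ (between /a/ and /a/) is unaffected → [r].
/a/ (between /r/ and /v/) occurs in an unstressed syllable → [ə] by rule 1.
/v/ (between /a/ and /e/): no rule targets it → [v].
/e/ (between /v/ and /z/): rule 1 targets it, but not in an unstressed syllable → unchanged [e].
/z/ (word-final): no rule targets it → [z].

[ɡərəˈvez]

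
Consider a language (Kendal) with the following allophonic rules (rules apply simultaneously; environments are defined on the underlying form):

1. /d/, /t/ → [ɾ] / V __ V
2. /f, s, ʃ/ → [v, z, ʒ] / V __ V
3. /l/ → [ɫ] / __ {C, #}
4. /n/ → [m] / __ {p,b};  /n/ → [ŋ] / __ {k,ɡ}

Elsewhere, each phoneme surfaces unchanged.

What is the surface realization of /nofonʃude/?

[novonʃuɾe]

/n/ (word-initial) is in the target of rule 4 but the environment (before a labial or velar stop) is not met → [n].
/o/ — not in any rule's target class → [o].
/f/ meets the environment for rule 2 (between two vowels) → [v].
/o/ (between /f/ and /n/) is unaffected → [o].
/n/ (between /o/ and /ʃ/) is in the target of rule 4 but the environment (before a labial or velar stop) is not met → [n].
/ʃ/ (between /n/ and /u/) fails the environment for rule 2, so it stays [ʃ].
/u/ (between /ʃ/ and /d/): no rule targets it → [u].
/d/ — between /u/ and /e/, between two vowels — surfaces as [ɾ] (rule 1).
/e/ — not in any rule's target class → [e].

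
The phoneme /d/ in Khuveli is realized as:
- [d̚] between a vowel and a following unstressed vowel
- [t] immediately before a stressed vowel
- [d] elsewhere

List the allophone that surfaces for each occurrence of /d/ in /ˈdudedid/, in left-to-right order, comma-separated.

Occurrence 1 (position 1): immediately before a stressed vowel → [t].
Occurrence 2 (position 3): between a vowel and a following unstressed vowel → [d̚].
Occurrence 3 (position 5): between a vowel and a following unstressed vowel → [d̚].
Occurrence 4 (position 7): no conditioning environment matches → elsewhere allophone [d].

[t], [d̚], [d̚], [d]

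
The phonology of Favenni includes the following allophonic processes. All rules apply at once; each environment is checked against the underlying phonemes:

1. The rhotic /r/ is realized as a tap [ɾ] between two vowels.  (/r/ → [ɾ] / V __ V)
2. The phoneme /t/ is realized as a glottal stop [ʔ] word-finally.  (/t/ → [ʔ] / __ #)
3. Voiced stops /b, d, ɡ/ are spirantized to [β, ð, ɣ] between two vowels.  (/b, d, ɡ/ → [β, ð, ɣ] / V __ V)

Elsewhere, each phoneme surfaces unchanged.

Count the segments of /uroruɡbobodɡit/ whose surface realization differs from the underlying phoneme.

Segments that undergo a rule: /r/ → [ɾ] (rule 1); /r/ → [ɾ] (rule 1); /b/ → [β] (rule 3); /t/ → [ʔ] (rule 2).
All other segments surface unchanged.

4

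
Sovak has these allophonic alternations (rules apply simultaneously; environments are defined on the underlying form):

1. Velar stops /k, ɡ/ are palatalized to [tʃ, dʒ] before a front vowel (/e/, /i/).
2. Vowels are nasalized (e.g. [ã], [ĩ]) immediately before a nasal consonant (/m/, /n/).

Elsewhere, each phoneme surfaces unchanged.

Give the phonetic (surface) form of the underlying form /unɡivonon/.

[ũndʒivõnõn]

/u/ meets the environment for rule 2 (before a nasal consonant) → [ũ].
/n/ stays [n].
/ɡ/ (between /n/ and /i/) occurs before a front vowel → [dʒ] by rule 1.
/i/ — between /ɡ/ and /v/; rule 2 does not apply here → [i].
/v/ (between /i/ and /o/): no rule targets it → [v].
Rule 2 applies to /o/ (between /v/ and /n/: before a nasal consonant) → [õ].
/n/ (between /o/ and /o/): no rule targets it → [n].
/o/ (between /n/ and /n/): before a nasal consonant, so rule 2 applies → [õ].
/n/ (word-final) is unaffected → [n].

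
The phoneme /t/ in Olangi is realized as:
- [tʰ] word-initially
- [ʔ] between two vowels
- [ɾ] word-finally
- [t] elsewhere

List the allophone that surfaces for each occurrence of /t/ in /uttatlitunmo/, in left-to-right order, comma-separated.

Occurrence 1 (position 2): no conditioning environment matches → elsewhere allophone [t].
Occurrence 2 (position 3): no conditioning environment matches → elsewhere allophone [t].
Occurrence 3 (position 5): no conditioning environment matches → elsewhere allophone [t].
Occurrence 4 (position 8): between two vowels → [ʔ].

[t], [t], [t], [ʔ]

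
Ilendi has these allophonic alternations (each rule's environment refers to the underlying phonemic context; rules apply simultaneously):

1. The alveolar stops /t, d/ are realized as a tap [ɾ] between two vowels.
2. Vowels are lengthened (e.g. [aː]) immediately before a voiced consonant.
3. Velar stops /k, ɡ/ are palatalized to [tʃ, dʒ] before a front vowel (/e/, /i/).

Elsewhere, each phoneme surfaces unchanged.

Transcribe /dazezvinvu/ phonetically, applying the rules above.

/d/ — word-initial; rule 1 does not apply here → [d].
/a/ meets the environment for rule 2 (before a voiced consonant) → [aː].
/z/ (between /a/ and /e/) is unaffected → [z].
/e/ (between /z/ and /z/) occurs before a voiced consonant → [eː] by rule 2.
/z/ — not in any rule's target class → [z].
/v/ — not in any rule's target class → [v].
/i/ meets the environment for rule 2 (before a voiced consonant) → [iː].
/n/ — not in any rule's target class → [n].
/v/ (between /n/ and /u/) is unaffected → [v].
/u/ — word-final; rule 2 does not apply here → [u].

[daːzeːzviːnvu]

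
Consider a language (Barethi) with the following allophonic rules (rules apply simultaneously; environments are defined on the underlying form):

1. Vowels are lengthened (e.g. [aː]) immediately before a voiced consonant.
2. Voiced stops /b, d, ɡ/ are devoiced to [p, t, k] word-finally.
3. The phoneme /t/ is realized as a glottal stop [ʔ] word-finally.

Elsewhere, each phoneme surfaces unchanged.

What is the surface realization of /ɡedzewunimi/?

/ɡ/ (word-initial): rule 2 targets it, but not word-finally → unchanged [ɡ].
/e/ (between /ɡ/ and /d/) occurs before a voiced consonant → [eː] by rule 1.
/d/ (between /e/ and /z/) fails the environment for rule 2, so it stays [d].
/z/ (between /d/ and /e/) is unaffected → [z].
/e/ meets the environment for rule 1 (before a voiced consonant) → [eː].
/w/ — not in any rule's target class → [w].
/u/ — between /w/ and /n/, before a voiced consonant — surfaces as [uː] (rule 1).
/n/ (between /u/ and /i/): no rule targets it → [n].
/i/ (between /n/ and /m/): before a voiced consonant, so rule 1 applies → [iː].
/m/ stays [m].
/i/ (word-final): rule 1 targets it, but not before a voiced consonant → unchanged [i].

[ɡeːdzeːwuːniːmi]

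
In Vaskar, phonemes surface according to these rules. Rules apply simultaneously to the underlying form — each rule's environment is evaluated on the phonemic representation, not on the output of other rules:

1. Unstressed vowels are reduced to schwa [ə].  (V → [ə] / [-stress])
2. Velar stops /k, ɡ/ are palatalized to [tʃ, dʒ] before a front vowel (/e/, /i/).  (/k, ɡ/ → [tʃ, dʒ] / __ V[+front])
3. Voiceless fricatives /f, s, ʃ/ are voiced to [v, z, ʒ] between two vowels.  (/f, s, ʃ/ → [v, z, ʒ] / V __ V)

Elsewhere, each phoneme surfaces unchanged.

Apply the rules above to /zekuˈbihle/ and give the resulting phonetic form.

[zəkəˈbihlə]

Rule 1 applies to /e/ (between /z/ and /k/: in an unstressed syllable) → [ə].
/k/ — between /e/ and /u/; rule 2 does not apply here → [k].
/u/ meets the environment for rule 1 (in an unstressed syllable) → [ə].
/i/ (between /b/ and /h/) is in the target of rule 1 but the environment (in an unstressed syllable) is not met → [i].
/e/ (word-final): in an unstressed syllable, so rule 1 applies → [ə].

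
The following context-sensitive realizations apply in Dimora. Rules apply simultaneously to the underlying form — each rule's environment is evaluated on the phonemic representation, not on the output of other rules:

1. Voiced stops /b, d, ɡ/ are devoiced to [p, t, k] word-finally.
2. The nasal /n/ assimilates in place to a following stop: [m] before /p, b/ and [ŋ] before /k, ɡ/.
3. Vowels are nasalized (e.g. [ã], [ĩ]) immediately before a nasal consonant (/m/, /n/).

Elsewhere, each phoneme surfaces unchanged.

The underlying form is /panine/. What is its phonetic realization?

[pãnĩne]

/p/ stays [p].
/a/ meets the environment for rule 3 (before a nasal consonant) → [ã].
/n/ (between /a/ and /i/) is in the target of rule 2 but the environment (before a labial or velar stop) is not met → [n].
Rule 3 applies to /i/ (between /n/ and /n/: before a nasal consonant) → [ĩ].
/n/ (between /i/ and /e/) fails the environment for rule 2, so it stays [n].
/e/ (word-final) fails the environment for rule 3, so it stays [e].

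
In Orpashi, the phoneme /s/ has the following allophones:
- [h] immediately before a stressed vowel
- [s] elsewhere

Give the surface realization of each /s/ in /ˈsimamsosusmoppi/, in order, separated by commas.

[h], [s], [s], [s]

Occurrence 1 (position 1): immediately before a stressed vowel → [h].
Occurrence 2 (position 6): no conditioning environment matches → elsewhere allophone [s].
Occurrence 3 (position 8): no conditioning environment matches → elsewhere allophone [s].
Occurrence 4 (position 10): no conditioning environment matches → elsewhere allophone [s].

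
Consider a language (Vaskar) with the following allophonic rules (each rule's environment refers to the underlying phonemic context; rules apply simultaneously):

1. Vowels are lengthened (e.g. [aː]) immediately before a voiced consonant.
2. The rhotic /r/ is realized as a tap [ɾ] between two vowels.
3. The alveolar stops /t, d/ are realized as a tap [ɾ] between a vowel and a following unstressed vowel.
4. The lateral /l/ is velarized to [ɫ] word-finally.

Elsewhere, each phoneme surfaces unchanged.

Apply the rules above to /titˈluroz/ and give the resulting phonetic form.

/t/ (word-initial): rule 3 targets it, but not between a vowel and a following unstressed vowel → unchanged [t].
/i/ — between /t/ and /t/; rule 1 does not apply here → [i].
/t/ (between /i/ and /l/): rule 3 targets it, but not between a vowel and a following unstressed vowel → unchanged [t].
/l/ (between /t/ and /u/) is in the target of rule 4 but the environment (word-finally) is not met → [l].
Rule 1 applies to /u/ (between /l/ and /r/: before a voiced consonant) → [uː].
/r/ — between /u/ and /o/, between two vowels — surfaces as [ɾ] (rule 2).
/o/ — between /r/ and /z/, before a voiced consonant — surfaces as [oː] (rule 1).

[titˈluːɾoːz]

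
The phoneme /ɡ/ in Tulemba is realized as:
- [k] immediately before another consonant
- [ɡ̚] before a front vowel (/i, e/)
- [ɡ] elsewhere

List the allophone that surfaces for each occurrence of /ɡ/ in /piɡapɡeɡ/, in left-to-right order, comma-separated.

[ɡ], [ɡ̚], [ɡ]

Occurrence 1 (position 3): no conditioning environment matches → elsewhere allophone [ɡ].
Occurrence 2 (position 6): before a front vowel (/i, e/) → [ɡ̚].
Occurrence 3 (position 8): no conditioning environment matches → elsewhere allophone [ɡ].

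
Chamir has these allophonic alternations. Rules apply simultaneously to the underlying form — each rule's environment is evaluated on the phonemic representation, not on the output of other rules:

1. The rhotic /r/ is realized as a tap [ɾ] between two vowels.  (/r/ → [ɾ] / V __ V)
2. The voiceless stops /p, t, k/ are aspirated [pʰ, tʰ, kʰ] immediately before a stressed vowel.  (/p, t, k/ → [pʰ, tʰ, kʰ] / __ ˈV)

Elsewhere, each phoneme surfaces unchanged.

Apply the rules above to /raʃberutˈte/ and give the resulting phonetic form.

/r/ — word-initial; rule 1 does not apply here → [r].
Rule 1 applies to /r/ (between /e/ and /u/: between two vowels) → [ɾ].
/t/ — between /u/ and /t/; rule 2 does not apply here → [t].
/t/ meets the environment for rule 2 (immediately before a stressed vowel) → [tʰ].

[raʃbeɾutˈtʰe]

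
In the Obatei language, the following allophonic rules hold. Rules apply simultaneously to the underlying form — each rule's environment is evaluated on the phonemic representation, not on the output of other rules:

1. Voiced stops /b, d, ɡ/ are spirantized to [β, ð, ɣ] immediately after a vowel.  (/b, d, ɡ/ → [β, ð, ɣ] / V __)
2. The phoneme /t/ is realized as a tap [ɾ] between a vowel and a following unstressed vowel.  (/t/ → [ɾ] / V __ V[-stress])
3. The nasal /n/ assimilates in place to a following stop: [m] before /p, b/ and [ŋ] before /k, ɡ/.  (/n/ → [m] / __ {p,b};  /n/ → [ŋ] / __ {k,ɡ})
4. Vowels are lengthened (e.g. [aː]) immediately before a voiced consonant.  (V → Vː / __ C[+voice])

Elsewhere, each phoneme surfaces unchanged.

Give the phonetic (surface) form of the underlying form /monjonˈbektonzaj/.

[moːnjoːmˈbektoːnzaːj]

/m/ (word-initial): no rule targets it → [m].
/o/ — between /m/ and /n/, before a voiced consonant — surfaces as [oː] (rule 4).
/n/ (between /o/ and /j/): rule 3 targets it, but not before a labial or velar stop → unchanged [n].
/j/ (between /n/ and /o/): no rule targets it → [j].
/o/ (between /j/ and /n/): before a voiced consonant, so rule 4 applies → [oː].
/n/ meets the environment for rule 3 (before a labial or velar stop) → [m].
/b/ (between /n/ and /e/) fails the environment for rule 1, so it stays [b].
/e/ — between /b/ and /k/; rule 4 does not apply here → [e].
/k/ — not in any rule's target class → [k].
/t/ (between /k/ and /o/) fails the environment for rule 2, so it stays [t].
/o/ (between /t/ and /n/): before a voiced consonant, so rule 4 applies → [oː].
/n/ (between /o/ and /z/) fails the environment for rule 3, so it stays [n].
/z/ stays [z].
/a/ — between /z/ and /j/, before a voiced consonant — surfaces as [aː] (rule 4).
/j/ — not in any rule's target class → [j].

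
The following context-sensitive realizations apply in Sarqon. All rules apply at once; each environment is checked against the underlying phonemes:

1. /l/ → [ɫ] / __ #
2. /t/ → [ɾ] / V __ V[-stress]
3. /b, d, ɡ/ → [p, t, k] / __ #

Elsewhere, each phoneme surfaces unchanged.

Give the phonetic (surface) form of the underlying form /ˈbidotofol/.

/b/ (word-initial): rule 3 targets it, but not word-finally → unchanged [b].
/d/ (between /i/ and /o/) is in the target of rule 3 but the environment (word-finally) is not met → [d].
/t/ meets the environment for rule 2 (between a vowel and a following unstressed vowel) → [ɾ].
/l/ — word-final, word-finally — surfaces as [ɫ] (rule 1).

[ˈbidoɾofoɫ]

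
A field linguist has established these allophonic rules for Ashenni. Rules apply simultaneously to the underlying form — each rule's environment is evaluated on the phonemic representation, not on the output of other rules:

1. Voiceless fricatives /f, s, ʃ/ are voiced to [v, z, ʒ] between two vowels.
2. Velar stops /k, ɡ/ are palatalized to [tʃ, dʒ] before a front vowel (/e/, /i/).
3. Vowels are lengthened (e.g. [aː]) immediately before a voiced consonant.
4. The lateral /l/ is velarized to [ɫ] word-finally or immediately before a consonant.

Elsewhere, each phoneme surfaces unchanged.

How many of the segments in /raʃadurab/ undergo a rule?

Segments that undergo a rule: /ʃ/ → [ʒ] (rule 1); /a/ → [aː] (rule 3); /u/ → [uː] (rule 3); /a/ → [aː] (rule 3).
All other segments surface unchanged.

4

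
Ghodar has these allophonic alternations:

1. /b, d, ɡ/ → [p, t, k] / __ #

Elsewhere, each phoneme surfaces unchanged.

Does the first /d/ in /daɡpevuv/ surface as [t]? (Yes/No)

/d/ (word-initial) is in the target of rule 1 but the environment (word-finally) is not met → [d].
The actual realization is [d], not [t].

No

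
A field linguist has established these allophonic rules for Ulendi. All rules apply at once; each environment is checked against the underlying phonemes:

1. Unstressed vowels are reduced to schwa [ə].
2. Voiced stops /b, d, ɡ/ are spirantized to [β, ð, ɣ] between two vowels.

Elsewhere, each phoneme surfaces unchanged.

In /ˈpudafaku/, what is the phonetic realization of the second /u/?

/u/ — word-final, in an unstressed syllable — surfaces as [ə] (rule 1).

[ə]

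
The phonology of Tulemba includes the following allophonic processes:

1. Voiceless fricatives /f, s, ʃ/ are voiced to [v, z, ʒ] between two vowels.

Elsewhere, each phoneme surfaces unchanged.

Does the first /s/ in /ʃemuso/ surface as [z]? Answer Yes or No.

Yes

Rule 1 applies to /s/ (between /u/ and /o/: between two vowels) → [z].
The actual realization is [z], which matches [z].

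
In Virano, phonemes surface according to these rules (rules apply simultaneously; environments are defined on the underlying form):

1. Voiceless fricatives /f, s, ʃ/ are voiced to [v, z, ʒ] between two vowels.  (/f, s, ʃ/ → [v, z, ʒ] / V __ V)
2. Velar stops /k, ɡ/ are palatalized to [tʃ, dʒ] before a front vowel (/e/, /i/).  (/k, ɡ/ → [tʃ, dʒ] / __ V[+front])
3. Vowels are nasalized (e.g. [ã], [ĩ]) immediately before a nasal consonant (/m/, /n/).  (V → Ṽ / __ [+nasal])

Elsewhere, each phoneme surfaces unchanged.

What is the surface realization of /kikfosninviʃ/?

Rule 2 applies to /k/ (word-initial: before a front vowel) → [tʃ].
/i/ — between /k/ and /k/; rule 3 does not apply here → [i].
/k/ (between /i/ and /f/) fails the environment for rule 2, so it stays [k].
/f/ (between /k/ and /o/): rule 1 targets it, but not between two vowels → unchanged [f].
/o/ (between /f/ and /s/) fails the environment for rule 3, so it stays [o].
/s/ (between /o/ and /n/): rule 1 targets it, but not between two vowels → unchanged [s].
/n/ — not in any rule's target class → [n].
/i/ (between /n/ and /n/) occurs before a nasal consonant → [ĩ] by rule 3.
/n/ stays [n].
/v/ stays [v].
/i/ (between /v/ and /ʃ/) is in the target of rule 3 but the environment (before a nasal consonant) is not met → [i].
/ʃ/ — word-final; rule 1 does not apply here → [ʃ].

[tʃikfosnĩnviʃ]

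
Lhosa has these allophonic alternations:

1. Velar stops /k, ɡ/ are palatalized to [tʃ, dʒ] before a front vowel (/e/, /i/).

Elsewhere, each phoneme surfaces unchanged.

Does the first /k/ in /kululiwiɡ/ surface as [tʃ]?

/k/ (word-initial): rule 1 targets it, but not before a front vowel → unchanged [k].
The actual realization is [k], not [tʃ].

No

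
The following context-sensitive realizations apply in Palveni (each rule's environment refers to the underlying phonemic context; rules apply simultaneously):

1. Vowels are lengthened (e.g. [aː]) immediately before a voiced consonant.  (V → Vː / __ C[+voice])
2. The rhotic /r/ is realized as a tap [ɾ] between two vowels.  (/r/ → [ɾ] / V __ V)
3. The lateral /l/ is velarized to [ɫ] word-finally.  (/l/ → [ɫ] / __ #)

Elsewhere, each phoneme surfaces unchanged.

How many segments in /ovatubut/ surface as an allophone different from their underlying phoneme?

Segments that undergo a rule: /o/ → [oː] (rule 1); /u/ → [uː] (rule 1).
All other segments surface unchanged.

2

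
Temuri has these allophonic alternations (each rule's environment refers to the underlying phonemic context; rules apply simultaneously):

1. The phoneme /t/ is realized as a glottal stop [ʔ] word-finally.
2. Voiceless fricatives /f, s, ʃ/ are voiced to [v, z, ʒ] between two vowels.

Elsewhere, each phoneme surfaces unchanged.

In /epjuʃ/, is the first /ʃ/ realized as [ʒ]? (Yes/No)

/ʃ/ — word-final; rule 2 does not apply here → [ʃ].
The actual realization is [ʃ], not [ʒ].

No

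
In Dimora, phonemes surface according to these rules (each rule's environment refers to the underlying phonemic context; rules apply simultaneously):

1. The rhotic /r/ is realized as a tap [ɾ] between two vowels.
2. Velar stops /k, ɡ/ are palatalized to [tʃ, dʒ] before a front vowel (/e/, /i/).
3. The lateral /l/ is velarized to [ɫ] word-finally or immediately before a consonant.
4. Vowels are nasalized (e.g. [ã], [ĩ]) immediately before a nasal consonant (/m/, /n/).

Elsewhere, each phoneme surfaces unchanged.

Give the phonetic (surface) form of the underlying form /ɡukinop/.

/ɡ/ (word-initial) fails the environment for rule 2, so it stays [ɡ].
/u/ (between /ɡ/ and /k/): rule 4 targets it, but not before a nasal consonant → unchanged [u].
/k/ (between /u/ and /i/) occurs before a front vowel → [tʃ] by rule 2.
/i/ (between /k/ and /n/) occurs before a nasal consonant → [ĩ] by rule 4.
/n/ (between /i/ and /o/): no rule targets it → [n].
/o/ (between /n/ and /p/) is in the target of rule 4 but the environment (before a nasal consonant) is not met → [o].
/p/ (word-final): no rule targets it → [p].

[ɡutʃĩnop]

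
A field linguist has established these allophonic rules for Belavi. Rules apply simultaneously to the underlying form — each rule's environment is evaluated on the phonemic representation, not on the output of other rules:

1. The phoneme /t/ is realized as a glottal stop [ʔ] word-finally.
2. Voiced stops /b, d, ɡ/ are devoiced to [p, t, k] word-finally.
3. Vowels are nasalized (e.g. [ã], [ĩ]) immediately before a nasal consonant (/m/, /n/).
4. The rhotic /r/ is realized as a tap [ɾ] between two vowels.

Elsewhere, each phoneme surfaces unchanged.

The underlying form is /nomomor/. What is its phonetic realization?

[nõmõmor]

/o/ — between /n/ and /m/, before a nasal consonant — surfaces as [õ] (rule 3).
/o/ (between /m/ and /m/): before a nasal consonant, so rule 3 applies → [õ].
/o/ (between /m/ and /r/) is in the target of rule 3 but the environment (before a nasal consonant) is not met → [o].
/r/ (word-final) is in the target of rule 4 but the environment (between two vowels) is not met → [r].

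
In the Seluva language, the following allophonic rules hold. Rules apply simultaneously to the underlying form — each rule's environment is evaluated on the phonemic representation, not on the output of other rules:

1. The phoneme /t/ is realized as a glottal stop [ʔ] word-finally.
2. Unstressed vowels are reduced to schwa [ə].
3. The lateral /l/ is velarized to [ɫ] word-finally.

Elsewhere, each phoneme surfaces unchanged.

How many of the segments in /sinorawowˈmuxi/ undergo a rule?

5

Segments that undergo a rule: /i/ → [ə] (rule 2); /o/ → [ə] (rule 2); /a/ → [ə] (rule 2); /o/ → [ə] (rule 2); /i/ → [ə] (rule 2).
All other segments surface unchanged.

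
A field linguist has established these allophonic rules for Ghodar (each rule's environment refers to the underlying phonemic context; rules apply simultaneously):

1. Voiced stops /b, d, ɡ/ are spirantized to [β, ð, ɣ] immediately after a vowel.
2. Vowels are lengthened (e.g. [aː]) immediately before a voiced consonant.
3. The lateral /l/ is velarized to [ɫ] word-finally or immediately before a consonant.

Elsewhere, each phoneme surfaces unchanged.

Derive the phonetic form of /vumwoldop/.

[vuːmwoːɫdop]

/v/ (word-initial) is unaffected → [v].
Rule 2 applies to /u/ (between /v/ and /m/: before a voiced consonant) → [uː].
/m/ (between /u/ and /w/): no rule targets it → [m].
/w/ stays [w].
Rule 2 applies to /o/ (between /w/ and /l/: before a voiced consonant) → [oː].
/l/ (between /o/ and /d/) occurs word-finally or immediately before a consonant → [ɫ] by rule 3.
/d/ (between /l/ and /o/) is in the target of rule 1 but the environment (immediately after a vowel) is not met → [d].
/o/ — between /d/ and /p/; rule 2 does not apply here → [o].
/p/ (word-final): no rule targets it → [p].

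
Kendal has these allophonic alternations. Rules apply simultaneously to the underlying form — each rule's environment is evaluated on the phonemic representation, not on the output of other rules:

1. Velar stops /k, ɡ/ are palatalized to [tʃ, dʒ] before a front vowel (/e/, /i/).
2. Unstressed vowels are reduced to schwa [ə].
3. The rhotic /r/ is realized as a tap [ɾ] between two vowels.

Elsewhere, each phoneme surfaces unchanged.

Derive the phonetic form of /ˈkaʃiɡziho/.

/k/ (word-initial): rule 1 targets it, but not before a front vowel → unchanged [k].
/a/ (between /k/ and /ʃ/) is in the target of rule 2 but the environment (in an unstressed syllable) is not met → [a].
/ʃ/ stays [ʃ].
/i/ (between /ʃ/ and /ɡ/): in an unstressed syllable, so rule 2 applies → [ə].
/ɡ/ (between /i/ and /z/): rule 1 targets it, but not before a front vowel → unchanged [ɡ].
/z/ (between /ɡ/ and /i/): no rule targets it → [z].
/i/ (between /z/ and /h/) occurs in an unstressed syllable → [ə] by rule 2.
/h/ (between /i/ and /o/) is unaffected → [h].
/o/ (word-final): in an unstressed syllable, so rule 2 applies → [ə].

[ˈkaʃəɡzəhə]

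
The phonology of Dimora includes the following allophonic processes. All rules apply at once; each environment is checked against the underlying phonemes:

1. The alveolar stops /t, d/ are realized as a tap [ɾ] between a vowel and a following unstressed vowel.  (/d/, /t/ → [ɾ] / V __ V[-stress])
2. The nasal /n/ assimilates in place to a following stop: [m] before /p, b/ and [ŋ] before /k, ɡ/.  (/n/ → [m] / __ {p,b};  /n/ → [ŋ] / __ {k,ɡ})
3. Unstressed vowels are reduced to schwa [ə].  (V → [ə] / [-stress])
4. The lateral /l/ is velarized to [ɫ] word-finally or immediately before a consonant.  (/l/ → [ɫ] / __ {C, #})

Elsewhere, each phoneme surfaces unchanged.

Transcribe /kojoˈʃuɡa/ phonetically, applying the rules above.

[kəjəˈʃuɡə]

/k/ stays [k].
/o/ meets the environment for rule 3 (in an unstressed syllable) → [ə].
/j/ stays [j].
/o/ meets the environment for rule 3 (in an unstressed syllable) → [ə].
/ʃ/ (between /o/ and /u/) is unaffected → [ʃ].
/u/ (between /ʃ/ and /ɡ/): rule 3 targets it, but not in an unstressed syllable → unchanged [u].
/ɡ/ — not in any rule's target class → [ɡ].
/a/ meets the environment for rule 3 (in an unstressed syllable) → [ə].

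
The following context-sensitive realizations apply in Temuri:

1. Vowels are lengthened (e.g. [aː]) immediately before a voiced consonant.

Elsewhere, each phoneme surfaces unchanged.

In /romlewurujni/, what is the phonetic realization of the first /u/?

Rule 1 applies to /u/ (between /w/ and /r/: before a voiced consonant) → [uː].

[uː]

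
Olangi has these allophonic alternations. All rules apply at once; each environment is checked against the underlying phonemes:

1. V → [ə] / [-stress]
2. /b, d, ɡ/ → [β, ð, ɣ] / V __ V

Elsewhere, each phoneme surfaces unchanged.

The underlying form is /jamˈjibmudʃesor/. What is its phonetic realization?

[jəmˈjibmədʃəsər]

/j/ (word-initial) is unaffected → [j].
/a/ (between /j/ and /m/): in an unstressed syllable, so rule 1 applies → [ə].
/m/ (between /a/ and /j/) is unaffected → [m].
/j/ stays [j].
/i/ (between /j/ and /b/): rule 1 targets it, but not in an unstressed syllable → unchanged [i].
/b/ — between /i/ and /m/; rule 2 does not apply here → [b].
/m/ stays [m].
Rule 1 applies to /u/ (between /m/ and /d/: in an unstressed syllable) → [ə].
/d/ (between /u/ and /ʃ/) is in the target of rule 2 but the environment (between two vowels) is not met → [d].
/ʃ/ (between /d/ and /e/) is unaffected → [ʃ].
/e/ — between /ʃ/ and /s/, in an unstressed syllable — surfaces as [ə] (rule 1).
/s/ stays [s].
/o/ (between /s/ and /r/) occurs in an unstressed syllable → [ə] by rule 1.
/r/ (word-final) is unaffected → [r].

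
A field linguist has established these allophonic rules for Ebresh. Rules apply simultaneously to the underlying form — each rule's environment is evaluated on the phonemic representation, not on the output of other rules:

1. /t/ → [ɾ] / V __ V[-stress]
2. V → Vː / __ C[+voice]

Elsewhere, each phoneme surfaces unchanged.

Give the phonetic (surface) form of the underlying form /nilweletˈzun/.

[niːlweːletˈzuːn]

/n/ stays [n].
/i/ (between /n/ and /l/) occurs before a voiced consonant → [iː] by rule 2.
/l/ — not in any rule's target class → [l].
/w/ stays [w].
/e/ (between /w/ and /l/): before a voiced consonant, so rule 2 applies → [eː].
/l/ — not in any rule's target class → [l].
/e/ — between /l/ and /t/; rule 2 does not apply here → [e].
/t/ (between /e/ and /z/) is in the target of rule 1 but the environment (between a vowel and a following unstressed vowel) is not met → [t].
/z/ stays [z].
Rule 2 applies to /u/ (between /z/ and /n/: before a voiced consonant) → [uː].
/n/ (word-final): no rule targets it → [n].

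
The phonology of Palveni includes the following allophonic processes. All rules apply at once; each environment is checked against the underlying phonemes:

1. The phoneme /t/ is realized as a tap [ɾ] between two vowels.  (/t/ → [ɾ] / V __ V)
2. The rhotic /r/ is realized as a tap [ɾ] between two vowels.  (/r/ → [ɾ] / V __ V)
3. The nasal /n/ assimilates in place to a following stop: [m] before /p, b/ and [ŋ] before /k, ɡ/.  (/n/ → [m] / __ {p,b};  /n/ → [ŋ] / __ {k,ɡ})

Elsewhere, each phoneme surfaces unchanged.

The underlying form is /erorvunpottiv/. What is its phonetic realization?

[eɾorvumpottiv]

Rule 2 applies to /r/ (between /e/ and /o/: between two vowels) → [ɾ].
/r/ (between /o/ and /v/) fails the environment for rule 2, so it stays [r].
Rule 3 applies to /n/ (between /u/ and /p/: before a labial or velar stop) → [m].
/t/ — between /o/ and /t/; rule 1 does not apply here → [t].
/t/ (between /t/ and /i/): rule 1 targets it, but not between two vowels → unchanged [t].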